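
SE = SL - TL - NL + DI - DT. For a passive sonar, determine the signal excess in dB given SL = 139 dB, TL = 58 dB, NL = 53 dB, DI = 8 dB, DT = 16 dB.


SE = SL - TL - NL + DI - DT = 139 - 58 - 53 + 8 - 16 = 20

20 dB


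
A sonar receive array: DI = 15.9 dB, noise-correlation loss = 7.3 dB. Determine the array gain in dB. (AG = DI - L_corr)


AG = DI - L_corr = 15.9 - 7.3 = 8.6

8.6 dB


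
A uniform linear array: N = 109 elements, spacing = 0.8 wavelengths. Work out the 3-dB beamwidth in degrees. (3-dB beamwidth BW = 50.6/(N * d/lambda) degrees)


0.58 deg


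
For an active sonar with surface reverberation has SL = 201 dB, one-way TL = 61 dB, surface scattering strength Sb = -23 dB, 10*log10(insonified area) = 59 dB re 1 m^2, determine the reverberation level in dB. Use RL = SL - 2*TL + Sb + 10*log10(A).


115 dB


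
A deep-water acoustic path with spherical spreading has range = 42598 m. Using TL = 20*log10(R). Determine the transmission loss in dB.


TL = 20*log10(42598) = 92.59

92.59 dB


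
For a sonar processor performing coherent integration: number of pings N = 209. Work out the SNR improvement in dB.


Gain = 10*log10(209) = 23.2

23.2 dB


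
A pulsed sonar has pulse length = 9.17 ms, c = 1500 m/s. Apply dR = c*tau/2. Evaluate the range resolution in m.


dR = c*tau/2 = 1500 * 9.17e-3 / 2 = 6.8775

6.8775 m


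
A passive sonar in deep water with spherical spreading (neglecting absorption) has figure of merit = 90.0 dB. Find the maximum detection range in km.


31.62 km


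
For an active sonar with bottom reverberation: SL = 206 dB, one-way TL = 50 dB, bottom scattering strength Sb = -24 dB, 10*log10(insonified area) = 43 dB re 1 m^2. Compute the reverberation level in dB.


RL = SL - 2*TL + Sb + 10*log10(A) = 206 - 2*50 + (-24) + 43 = 125

125 dB


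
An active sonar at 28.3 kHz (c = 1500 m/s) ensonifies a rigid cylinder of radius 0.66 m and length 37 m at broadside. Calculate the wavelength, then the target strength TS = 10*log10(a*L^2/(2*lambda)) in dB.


Step 1: lambda = c/f = 1500/28300 = 0.053 m
Step 2: TS = 10*log10(a*L^2/(2*lambda)) = 10*log10(0.66*37^2/(2*0.053)) = 39.31

39.31 dB


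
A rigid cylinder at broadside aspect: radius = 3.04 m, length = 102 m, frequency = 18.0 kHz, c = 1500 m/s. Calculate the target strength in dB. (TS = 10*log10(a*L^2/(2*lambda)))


lambda = 1500/18000 = 0.08333 m
TS = 10*log10(3.04*102^2/(2*0.08333)) = 52.78

52.78 dB


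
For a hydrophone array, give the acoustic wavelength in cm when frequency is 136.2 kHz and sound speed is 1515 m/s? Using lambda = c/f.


lambda = c/f = 1515 / 136200 = 0.0111 m = 1.11 cm

1.11 cm


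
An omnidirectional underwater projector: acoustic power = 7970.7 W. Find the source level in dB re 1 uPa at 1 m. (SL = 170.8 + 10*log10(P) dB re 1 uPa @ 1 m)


SL = 170.8 + 10*log10(7970.7) = 170.8 + 39.01 = 209.81

209.81 dB


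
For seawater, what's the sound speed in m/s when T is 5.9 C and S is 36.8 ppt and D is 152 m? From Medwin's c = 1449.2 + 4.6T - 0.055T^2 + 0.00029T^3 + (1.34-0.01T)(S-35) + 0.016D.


1479.22 m/s


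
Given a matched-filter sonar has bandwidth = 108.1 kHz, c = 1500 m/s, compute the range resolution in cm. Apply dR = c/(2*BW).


dR = c/(2*BW) = 1500 / (2 * 108.1e3) = 0.0069 m = 0.69 cm

0.69 cm


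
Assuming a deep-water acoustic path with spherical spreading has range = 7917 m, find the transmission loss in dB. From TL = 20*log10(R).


TL = 20*log10(7917) = 77.97

77.97 dB


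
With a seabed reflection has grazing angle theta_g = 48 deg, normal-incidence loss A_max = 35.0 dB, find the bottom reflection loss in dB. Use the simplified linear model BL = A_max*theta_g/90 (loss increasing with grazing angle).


18.67 dB


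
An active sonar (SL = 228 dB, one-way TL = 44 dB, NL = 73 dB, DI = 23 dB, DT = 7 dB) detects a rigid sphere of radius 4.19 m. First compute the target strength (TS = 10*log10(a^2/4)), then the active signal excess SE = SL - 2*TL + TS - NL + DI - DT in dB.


Step 1: TS = 10*log10(4.19^2/4) = 6.42 dB
Step 2: SE = SL - 2*TL + TS - NL + DI - DT = 228 - 2*44 + (6.42) - 73 + 23 - 7 = 89.42

89.42 dB


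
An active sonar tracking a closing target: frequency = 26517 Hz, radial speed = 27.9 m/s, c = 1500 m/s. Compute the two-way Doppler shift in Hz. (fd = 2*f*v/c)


fd = 2*f*v/c = 2 * 26517 * 27.9 / 1500 = 986.43

986.43 Hz


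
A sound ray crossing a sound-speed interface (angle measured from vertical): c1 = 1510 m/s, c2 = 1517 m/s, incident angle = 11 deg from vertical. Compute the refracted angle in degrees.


sin(theta2) = (c2/c1)*sin(theta1) = (1517/1510)*sin(11 deg) = 0.19169
theta2 = arcsin(0.19169) = 11.05

11.05 deg


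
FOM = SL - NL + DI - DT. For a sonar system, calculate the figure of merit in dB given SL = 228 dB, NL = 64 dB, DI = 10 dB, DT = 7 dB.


FOM = SL - NL + DI - DT = 228 - 64 + 10 - 7 = 167

167 dB


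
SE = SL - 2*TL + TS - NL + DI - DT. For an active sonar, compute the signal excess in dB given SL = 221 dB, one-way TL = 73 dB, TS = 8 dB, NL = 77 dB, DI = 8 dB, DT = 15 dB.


SE = SL - 2*TL + TS - NL + DI - DT = 221 - 2*73 + (8) - 77 + 8 - 15 = -1

-1 dB


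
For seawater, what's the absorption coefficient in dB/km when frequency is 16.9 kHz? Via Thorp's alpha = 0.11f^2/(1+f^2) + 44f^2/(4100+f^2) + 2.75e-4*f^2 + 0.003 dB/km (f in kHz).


3.057 dB/km


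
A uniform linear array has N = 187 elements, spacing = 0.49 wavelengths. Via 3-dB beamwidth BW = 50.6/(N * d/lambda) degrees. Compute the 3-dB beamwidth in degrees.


BW = 50.6 / (187 * 0.49) = 50.6 / 91.63 = 0.55

0.55 deg


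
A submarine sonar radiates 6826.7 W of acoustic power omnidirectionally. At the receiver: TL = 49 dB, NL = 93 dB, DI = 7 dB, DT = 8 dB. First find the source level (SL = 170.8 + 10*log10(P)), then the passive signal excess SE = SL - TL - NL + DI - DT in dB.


Step 1: SL = 170.8 + 10*log10(6826.7) = 209.14 dB
Step 2: SE = SL - TL - NL + DI - DT = 209.14 - 49 - 93 + 7 - 8 = 66.14

66.14 dB


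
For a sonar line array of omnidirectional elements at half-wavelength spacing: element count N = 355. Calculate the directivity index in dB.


25.5 dB


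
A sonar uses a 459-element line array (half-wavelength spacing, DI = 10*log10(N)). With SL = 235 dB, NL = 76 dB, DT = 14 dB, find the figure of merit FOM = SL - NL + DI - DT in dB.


Step 1: DI = 10*log10(459) = 26.62 dB
Step 2: FOM = SL - NL + DI - DT = 235 - 76 + 26.62 - 14 = 171.62

171.62 dB


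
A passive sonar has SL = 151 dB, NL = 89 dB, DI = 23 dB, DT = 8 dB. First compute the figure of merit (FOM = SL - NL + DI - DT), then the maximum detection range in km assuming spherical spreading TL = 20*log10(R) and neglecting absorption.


Step 1: FOM = SL - NL + DI - DT = 151 - 89 + 23 - 8 = 77 dB
Step 2: at max range FOM = TL = 20*log10(R), so R = 10^(77/20) = 7079.46 m = 7.08 km

7.08 km


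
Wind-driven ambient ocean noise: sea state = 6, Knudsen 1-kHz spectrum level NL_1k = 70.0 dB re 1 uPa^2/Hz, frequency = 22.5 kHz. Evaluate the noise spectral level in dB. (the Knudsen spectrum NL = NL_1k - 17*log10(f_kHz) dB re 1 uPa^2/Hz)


NL = NL_1k - 17*log10(f_kHz) = 70.0 - 17*log10(22.5) = 70.0 - (22.99) = 47.01

47.01 dB


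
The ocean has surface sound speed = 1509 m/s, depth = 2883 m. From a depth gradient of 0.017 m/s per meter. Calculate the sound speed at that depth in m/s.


1558.011 m/s


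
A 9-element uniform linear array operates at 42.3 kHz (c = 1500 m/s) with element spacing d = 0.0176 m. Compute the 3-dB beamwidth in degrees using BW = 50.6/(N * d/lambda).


11.33 deg


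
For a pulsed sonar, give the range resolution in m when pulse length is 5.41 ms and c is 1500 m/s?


dR = c*tau/2 = 1500 * 5.41e-3 / 2 = 4.0575

4.0575 m


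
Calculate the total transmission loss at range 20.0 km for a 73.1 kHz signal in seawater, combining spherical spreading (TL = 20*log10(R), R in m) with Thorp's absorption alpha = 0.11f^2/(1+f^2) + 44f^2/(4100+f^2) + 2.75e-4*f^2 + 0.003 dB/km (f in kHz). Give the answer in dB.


Step 1 (Thorp): alpha = 0.11*5343.61/(1+5343.61) + 44*5343.61/(4100+5343.61) + 2.75e-4*5343.61 + 0.003 = 26.4796 dB/km
Step 2: TL_spread = 20*log10(20000) = 86.02 dB
Step 3: TL_abs = alpha*R = 26.4796 * 20.0 = 529.59 dB
Step 4: TL_total = 86.02 + 529.59 = 615.61

615.61 dB


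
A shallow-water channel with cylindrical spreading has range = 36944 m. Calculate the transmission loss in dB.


TL = 10*log10(36944) = 45.68

45.68 dB


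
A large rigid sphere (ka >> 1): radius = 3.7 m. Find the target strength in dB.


TS = 10*log10(3.7^2 / 4) = 10*log10(3.4225) = 5.34

5.34 dB


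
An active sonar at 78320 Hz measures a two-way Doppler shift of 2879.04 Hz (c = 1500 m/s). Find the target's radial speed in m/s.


From fd = 2*f*v/c, v = c*fd/(2*f) = 1500 * 2879.04 / (2*78320) = 27.57

27.57 m/s


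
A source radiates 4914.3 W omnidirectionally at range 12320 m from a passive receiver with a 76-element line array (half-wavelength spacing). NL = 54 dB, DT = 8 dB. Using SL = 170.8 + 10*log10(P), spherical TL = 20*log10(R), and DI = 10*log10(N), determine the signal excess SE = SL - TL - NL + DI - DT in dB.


Step 1: SL = 170.8 + 10*log10(4914.3) = 207.71 dB
Step 2: TL = 20*log10(12320) = 81.81 dB
Step 3: DI = 10*log10(76) = 18.81 dB
Step 4: SE = SL - TL - NL + DI - DT = 207.71 - 81.81 - 54 + 18.81 - 8 = 82.71

82.71 dB


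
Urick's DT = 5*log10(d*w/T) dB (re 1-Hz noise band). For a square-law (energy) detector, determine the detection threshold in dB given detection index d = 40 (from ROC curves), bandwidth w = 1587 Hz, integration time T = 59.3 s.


DT = 5*log10(d*w/T) = 5*log10(40 * 1587 / 59.3) = 5*log10(1070.49) = 15.15

15.15 dB


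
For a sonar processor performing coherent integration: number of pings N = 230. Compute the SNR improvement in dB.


23.62 dB


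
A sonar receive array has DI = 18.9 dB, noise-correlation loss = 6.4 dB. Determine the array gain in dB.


12.5 dB


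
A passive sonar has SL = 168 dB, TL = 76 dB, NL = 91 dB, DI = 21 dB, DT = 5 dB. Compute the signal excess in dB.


SE = SL - TL - NL + DI - DT = 168 - 76 - 91 + 21 - 5 = 17

17 dB


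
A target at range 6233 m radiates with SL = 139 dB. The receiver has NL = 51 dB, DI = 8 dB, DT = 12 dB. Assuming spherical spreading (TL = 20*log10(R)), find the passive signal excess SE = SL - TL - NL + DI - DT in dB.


8.11 dB


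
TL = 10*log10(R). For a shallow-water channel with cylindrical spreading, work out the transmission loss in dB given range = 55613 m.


TL = 10*log10(55613) = 47.45

47.45 dB


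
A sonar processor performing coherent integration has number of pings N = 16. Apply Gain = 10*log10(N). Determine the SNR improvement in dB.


Gain = 10*log10(16) = 12.04

12.04 dB


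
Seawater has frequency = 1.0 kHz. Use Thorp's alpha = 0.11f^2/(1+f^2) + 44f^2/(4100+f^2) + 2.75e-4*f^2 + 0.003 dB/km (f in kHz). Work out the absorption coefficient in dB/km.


0.069 dB/km


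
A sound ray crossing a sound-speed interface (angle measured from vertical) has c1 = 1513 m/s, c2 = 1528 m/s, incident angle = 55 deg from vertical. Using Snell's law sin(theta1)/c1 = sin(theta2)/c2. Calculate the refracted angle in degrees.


55.82 deg


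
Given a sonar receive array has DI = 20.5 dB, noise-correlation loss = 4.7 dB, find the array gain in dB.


15.8 dB


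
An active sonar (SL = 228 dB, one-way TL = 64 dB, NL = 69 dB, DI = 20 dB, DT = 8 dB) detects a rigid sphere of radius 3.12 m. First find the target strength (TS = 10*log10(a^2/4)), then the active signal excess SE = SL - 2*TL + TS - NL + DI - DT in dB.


Step 1: TS = 10*log10(3.12^2/4) = 3.86 dB
Step 2: SE = SL - 2*TL + TS - NL + DI - DT = 228 - 2*64 + (3.86) - 69 + 20 - 8 = 46.86

46.86 dB


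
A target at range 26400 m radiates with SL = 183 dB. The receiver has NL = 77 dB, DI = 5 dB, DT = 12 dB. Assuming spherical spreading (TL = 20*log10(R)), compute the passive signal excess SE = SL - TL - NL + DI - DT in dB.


Step 1: TL = 20*log10(26400) = 88.43 dB
Step 2: SE = 183 - 88.43 - 77 + 5 - 12 = 10.57

10.57 dB


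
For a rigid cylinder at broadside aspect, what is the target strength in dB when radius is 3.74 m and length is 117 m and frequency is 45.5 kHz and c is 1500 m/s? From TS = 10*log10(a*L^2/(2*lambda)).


58.9 dB


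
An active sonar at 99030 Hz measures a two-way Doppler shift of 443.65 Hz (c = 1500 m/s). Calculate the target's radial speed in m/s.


3.36 m/s


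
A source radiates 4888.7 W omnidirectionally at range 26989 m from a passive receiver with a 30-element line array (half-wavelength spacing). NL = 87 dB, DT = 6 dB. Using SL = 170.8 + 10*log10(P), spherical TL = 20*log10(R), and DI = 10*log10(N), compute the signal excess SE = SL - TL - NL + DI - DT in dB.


Step 1: SL = 170.8 + 10*log10(4888.7) = 207.69 dB
Step 2: TL = 20*log10(26989) = 88.62 dB
Step 3: DI = 10*log10(30) = 14.77 dB
Step 4: SE = SL - TL - NL + DI - DT = 207.69 - 88.62 - 87 + 14.77 - 6 = 40.84

40.84 dB


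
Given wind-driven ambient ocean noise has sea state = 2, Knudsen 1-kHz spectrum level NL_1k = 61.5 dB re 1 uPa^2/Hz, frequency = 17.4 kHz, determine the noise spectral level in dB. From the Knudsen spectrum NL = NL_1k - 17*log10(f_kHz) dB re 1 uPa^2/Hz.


40.41 dB


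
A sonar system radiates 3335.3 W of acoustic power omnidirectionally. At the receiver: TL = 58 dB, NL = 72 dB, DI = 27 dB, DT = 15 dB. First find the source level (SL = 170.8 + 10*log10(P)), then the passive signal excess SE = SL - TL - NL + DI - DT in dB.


Step 1: SL = 170.8 + 10*log10(3335.3) = 206.03 dB
Step 2: SE = SL - TL - NL + DI - DT = 206.03 - 58 - 72 + 27 - 15 = 88.03

88.03 dB


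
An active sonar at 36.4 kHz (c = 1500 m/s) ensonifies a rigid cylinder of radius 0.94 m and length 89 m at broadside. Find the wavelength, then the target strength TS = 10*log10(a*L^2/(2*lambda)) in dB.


Step 1: lambda = c/f = 1500/36400 = 0.04121 m
Step 2: TS = 10*log10(a*L^2/(2*lambda)) = 10*log10(0.94*89^2/(2*0.04121)) = 49.56

49.56 dB


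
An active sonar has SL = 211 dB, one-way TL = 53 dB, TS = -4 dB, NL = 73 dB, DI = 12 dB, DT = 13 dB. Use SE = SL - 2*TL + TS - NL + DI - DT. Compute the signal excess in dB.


SE = SL - 2*TL + TS - NL + DI - DT = 211 - 2*53 + (-4) - 73 + 12 - 13 = 27

27 dB


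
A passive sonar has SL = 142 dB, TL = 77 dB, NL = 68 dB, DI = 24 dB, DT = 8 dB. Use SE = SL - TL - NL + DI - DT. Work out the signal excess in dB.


SE = SL - TL - NL + DI - DT = 142 - 77 - 68 + 24 - 8 = 13

13 dB


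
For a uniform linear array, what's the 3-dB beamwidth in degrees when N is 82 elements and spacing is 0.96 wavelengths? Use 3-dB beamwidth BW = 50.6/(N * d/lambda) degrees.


0.64 deg


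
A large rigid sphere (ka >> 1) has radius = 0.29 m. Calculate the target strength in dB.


TS = 10*log10(0.29^2 / 4) = 10*log10(0.021025) = -16.77

-16.77 dB


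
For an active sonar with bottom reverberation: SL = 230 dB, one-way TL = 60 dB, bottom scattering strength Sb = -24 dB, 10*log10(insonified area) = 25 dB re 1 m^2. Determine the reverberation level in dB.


RL = SL - 2*TL + Sb + 10*log10(A) = 230 - 2*60 + (-24) + 25 = 111

111 dB


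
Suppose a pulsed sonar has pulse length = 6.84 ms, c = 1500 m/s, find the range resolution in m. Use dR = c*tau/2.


5.13 m


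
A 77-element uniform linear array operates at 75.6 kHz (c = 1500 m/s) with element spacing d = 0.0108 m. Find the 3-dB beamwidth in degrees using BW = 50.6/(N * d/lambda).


Step 1: lambda = 1500/75600 = 0.01984 m
Step 2: d/lambda = 0.0108/0.01984 = 0.5444
Step 3: BW = 50.6/(N * d/lambda) = 50.6/(77 * 0.5444) = 1.21

1.21 deg


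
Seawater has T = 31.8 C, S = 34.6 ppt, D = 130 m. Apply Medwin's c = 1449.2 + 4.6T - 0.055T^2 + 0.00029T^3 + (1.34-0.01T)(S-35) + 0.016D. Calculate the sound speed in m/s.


c = 1449.2 + 4.6*31.8 - 0.055*31.8^2 + 0.00029*31.8^3 + (1.34 - 0.01*31.8)*(34.6 - 35) + 0.016*130 = 1550.86

1550.86 m/s


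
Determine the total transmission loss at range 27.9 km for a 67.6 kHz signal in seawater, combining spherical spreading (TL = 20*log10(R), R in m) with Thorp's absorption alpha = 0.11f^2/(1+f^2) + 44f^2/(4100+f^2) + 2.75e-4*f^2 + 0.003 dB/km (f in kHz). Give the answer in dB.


774.18 dB


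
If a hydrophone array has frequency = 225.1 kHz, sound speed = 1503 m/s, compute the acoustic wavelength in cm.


0.67 cm


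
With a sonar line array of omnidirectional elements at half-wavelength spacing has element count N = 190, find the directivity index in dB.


DI = 10*log10(190) = 22.79

22.79 dB


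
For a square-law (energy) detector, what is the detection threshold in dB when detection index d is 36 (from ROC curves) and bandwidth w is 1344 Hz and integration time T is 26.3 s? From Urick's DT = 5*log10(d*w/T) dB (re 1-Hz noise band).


DT = 5*log10(d*w/T) = 5*log10(36 * 1344 / 26.3) = 5*log10(1839.7) = 16.32

16.32 dB


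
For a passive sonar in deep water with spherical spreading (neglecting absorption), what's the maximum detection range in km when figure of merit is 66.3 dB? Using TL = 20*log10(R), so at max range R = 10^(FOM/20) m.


At max range FOM = TL, so 20*log10(R) = 66.3
R = 10^(66.3/20) = 2065.38 m = 2.07 km

2.07 km


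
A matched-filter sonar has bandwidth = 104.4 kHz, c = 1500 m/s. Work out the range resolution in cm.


0.72 cm


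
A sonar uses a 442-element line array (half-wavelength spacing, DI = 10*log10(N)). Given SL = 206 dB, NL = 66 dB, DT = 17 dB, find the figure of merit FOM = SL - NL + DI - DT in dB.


149.45 dB


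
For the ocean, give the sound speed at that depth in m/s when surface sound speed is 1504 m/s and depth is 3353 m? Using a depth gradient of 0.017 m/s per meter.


c = 1504 + 0.017 * 3353 = 1561.001

1561.001 m/s


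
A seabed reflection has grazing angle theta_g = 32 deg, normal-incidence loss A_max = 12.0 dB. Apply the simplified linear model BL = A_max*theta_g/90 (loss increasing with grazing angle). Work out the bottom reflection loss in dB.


BL = A_max * theta_g / 90 = 12.0 * 32 / 90 = 4.27

4.27 dB


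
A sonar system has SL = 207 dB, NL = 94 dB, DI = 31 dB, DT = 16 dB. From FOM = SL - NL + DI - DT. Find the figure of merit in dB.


128 dB


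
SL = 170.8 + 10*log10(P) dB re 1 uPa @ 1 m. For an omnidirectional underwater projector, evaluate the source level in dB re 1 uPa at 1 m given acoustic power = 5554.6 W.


SL = 170.8 + 10*log10(5554.6) = 170.8 + 37.45 = 208.25

208.25 dB


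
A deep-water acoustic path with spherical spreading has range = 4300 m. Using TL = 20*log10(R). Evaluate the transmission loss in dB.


72.67 dB


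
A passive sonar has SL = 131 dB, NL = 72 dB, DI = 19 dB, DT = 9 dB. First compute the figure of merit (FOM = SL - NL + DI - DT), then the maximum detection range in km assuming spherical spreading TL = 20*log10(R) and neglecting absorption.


Step 1: FOM = SL - NL + DI - DT = 131 - 72 + 19 - 9 = 69 dB
Step 2: at max range FOM = TL = 20*log10(R), so R = 10^(69/20) = 2818.38 m = 2.82 km

2.82 km


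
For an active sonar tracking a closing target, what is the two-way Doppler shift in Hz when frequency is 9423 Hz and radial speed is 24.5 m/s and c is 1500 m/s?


fd = 2*f*v/c = 2 * 9423 * 24.5 / 1500 = 307.82

307.82 Hz


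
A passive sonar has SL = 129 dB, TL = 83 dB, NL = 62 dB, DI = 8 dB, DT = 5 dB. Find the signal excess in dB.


SE = SL - TL - NL + DI - DT = 129 - 83 - 62 + 8 - 5 = -13

-13 dB


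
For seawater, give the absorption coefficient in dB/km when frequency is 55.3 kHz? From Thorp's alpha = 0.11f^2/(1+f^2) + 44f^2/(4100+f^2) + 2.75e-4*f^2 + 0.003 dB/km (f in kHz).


19.752 dB/km


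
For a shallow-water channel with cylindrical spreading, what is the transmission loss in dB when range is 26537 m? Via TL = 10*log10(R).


TL = 10*log10(26537) = 44.24

44.24 dB


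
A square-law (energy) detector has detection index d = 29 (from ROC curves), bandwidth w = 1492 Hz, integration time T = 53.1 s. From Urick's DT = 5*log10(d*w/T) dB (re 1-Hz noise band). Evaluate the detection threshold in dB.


DT = 5*log10(d*w/T) = 5*log10(29 * 1492 / 53.1) = 5*log10(814.84) = 14.56

14.56 dB


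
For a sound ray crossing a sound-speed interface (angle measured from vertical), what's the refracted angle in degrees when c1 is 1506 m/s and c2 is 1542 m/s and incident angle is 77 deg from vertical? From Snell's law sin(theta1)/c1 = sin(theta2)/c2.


sin(theta2) = (c2/c1)*sin(theta1) = (1542/1506)*sin(77 deg) = 0.99766
theta2 = arcsin(0.99766) = 86.08

86.08 deg


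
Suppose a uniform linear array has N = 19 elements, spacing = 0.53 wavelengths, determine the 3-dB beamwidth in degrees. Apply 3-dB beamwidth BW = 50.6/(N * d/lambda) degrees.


BW = 50.6 / (19 * 0.53) = 50.6 / 10.07 = 5.02

5.02 deg


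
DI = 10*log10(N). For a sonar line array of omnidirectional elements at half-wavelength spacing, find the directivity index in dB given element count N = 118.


DI = 10*log10(118) = 20.72

20.72 dB


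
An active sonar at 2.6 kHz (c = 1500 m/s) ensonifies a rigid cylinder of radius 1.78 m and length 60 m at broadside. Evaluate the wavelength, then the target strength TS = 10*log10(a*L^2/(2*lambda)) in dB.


Step 1: lambda = c/f = 1500/2600 = 0.57692 m
Step 2: TS = 10*log10(a*L^2/(2*lambda)) = 10*log10(1.78*60^2/(2*0.57692)) = 37.45

37.45 dB


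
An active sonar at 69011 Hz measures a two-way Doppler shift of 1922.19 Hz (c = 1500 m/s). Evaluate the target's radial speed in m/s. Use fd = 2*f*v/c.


From fd = 2*f*v/c, v = c*fd/(2*f) = 1500 * 1922.19 / (2*69011) = 20.89

20.89 m/s


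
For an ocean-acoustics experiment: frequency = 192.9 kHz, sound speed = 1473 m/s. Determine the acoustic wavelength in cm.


lambda = c/f = 1473 / 192900 = 0.0076 m = 0.76 cm

0.76 cm


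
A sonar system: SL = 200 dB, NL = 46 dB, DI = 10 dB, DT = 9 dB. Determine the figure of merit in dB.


FOM = SL - NL + DI - DT = 200 - 46 + 10 - 9 = 155

155 dB


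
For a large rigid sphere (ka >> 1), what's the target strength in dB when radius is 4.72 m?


TS = 10*log10(4.72^2 / 4) = 10*log10(5.5696) = 7.46

7.46 dB


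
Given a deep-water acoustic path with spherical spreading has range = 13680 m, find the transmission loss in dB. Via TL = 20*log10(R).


TL = 20*log10(13680) = 82.72

82.72 dB


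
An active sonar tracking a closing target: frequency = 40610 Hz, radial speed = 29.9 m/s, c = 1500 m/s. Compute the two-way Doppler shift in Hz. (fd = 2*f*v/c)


fd = 2*f*v/c = 2 * 40610 * 29.9 / 1500 = 1618.99

1618.99 Hz


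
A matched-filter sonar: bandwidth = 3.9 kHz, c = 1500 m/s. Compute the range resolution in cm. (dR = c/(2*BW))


dR = c/(2*BW) = 1500 / (2 * 3.9e3) = 0.1923 m = 19.23 cm

19.23 cm


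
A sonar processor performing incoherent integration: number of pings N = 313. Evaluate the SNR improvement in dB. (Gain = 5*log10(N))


12.48 dB


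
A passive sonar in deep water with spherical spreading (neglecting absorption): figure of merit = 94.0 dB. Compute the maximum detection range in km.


50.12 km


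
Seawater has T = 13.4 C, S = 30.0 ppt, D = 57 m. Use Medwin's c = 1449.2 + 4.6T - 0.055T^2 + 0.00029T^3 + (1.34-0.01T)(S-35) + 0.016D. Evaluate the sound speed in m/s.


c = 1449.2 + 4.6*13.4 - 0.055*13.4^2 + 0.00029*13.4^3 + (1.34 - 0.01*13.4)*(30.0 - 35) + 0.016*57 = 1496.54

1496.54 m/s


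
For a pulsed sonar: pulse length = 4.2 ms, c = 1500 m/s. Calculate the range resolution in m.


dR = c*tau/2 = 1500 * 4.2e-3 / 2 = 3.15

3.15 m


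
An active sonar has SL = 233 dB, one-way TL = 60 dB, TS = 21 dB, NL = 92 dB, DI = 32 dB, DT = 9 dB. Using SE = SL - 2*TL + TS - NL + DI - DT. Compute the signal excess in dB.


SE = SL - 2*TL + TS - NL + DI - DT = 233 - 2*60 + (21) - 92 + 32 - 9 = 65

65 dB


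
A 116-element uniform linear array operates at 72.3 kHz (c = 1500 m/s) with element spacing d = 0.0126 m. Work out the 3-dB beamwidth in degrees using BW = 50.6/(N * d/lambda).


0.72 deg


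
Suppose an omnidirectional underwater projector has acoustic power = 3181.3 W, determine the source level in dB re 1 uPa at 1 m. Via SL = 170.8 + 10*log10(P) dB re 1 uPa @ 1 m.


SL = 170.8 + 10*log10(3181.3) = 170.8 + 35.03 = 205.83

205.83 dB


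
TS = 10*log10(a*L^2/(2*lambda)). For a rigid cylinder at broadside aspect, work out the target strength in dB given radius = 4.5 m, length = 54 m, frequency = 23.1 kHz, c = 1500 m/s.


lambda = 1500/23100 = 0.06494 m
TS = 10*log10(4.5*54^2/(2*0.06494)) = 50.04

50.04 dB


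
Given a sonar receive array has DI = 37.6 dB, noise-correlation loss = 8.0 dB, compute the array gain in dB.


29.6 dB


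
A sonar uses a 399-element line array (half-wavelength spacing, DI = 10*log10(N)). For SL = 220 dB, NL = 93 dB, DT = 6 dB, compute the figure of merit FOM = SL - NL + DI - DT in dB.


147.01 dB


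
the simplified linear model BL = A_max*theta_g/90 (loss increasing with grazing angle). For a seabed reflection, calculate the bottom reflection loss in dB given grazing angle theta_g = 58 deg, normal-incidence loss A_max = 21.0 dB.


13.53 dB


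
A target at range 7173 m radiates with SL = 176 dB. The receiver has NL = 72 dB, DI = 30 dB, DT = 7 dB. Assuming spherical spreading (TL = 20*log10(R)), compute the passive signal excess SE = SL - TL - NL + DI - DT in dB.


Step 1: TL = 20*log10(7173) = 77.11 dB
Step 2: SE = 176 - 77.11 - 72 + 30 - 7 = 49.89

49.89 dB


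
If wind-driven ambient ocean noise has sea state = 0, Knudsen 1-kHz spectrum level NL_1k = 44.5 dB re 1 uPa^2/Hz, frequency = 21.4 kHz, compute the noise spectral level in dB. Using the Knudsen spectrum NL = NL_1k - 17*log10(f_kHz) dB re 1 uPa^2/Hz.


21.88 dB


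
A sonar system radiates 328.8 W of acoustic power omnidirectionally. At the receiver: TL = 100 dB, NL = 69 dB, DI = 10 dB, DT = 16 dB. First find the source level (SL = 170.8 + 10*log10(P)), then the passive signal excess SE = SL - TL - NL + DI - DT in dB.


Step 1: SL = 170.8 + 10*log10(328.8) = 195.97 dB
Step 2: SE = SL - TL - NL + DI - DT = 195.97 - 100 - 69 + 10 - 16 = 20.97

20.97 dB


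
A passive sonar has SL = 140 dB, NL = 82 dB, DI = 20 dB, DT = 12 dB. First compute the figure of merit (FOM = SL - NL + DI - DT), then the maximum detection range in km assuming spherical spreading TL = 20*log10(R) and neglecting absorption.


Step 1: FOM = SL - NL + DI - DT = 140 - 82 + 20 - 12 = 66 dB
Step 2: at max range FOM = TL = 20*log10(R), so R = 10^(66/20) = 1995.26 m = 2.0 km

2.0 km


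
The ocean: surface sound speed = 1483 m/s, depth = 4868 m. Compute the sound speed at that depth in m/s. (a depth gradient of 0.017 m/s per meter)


c = 1483 + 0.017 * 4868 = 1565.756

1565.756 m/s


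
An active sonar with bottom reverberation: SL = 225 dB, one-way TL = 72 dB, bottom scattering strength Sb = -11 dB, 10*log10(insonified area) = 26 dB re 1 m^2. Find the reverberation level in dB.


RL = SL - 2*TL + Sb + 10*log10(A) = 225 - 2*72 + (-11) + 26 = 96

96 dB


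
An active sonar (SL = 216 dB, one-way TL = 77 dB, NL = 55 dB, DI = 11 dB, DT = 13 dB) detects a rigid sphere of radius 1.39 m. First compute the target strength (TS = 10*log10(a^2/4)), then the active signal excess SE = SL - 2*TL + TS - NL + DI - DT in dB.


Step 1: TS = 10*log10(1.39^2/4) = -3.16 dB
Step 2: SE = SL - 2*TL + TS - NL + DI - DT = 216 - 2*77 + (-3.16) - 55 + 11 - 13 = 1.84

1.84 dB


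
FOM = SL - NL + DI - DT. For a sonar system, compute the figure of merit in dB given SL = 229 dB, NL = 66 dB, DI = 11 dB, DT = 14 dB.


160 dB


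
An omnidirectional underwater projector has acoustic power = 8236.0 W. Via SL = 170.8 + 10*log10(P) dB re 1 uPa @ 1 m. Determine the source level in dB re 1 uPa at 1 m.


209.96 dB


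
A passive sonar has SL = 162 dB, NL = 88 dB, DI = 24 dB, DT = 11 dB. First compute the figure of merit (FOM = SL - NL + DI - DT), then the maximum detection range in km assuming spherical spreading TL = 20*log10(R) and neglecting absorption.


Step 1: FOM = SL - NL + DI - DT = 162 - 88 + 24 - 11 = 87 dB
Step 2: at max range FOM = TL = 20*log10(R), so R = 10^(87/20) = 22387.21 m = 22.39 km

22.39 km


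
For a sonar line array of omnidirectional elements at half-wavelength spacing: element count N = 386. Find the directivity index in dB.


DI = 10*log10(386) = 25.87

25.87 dB


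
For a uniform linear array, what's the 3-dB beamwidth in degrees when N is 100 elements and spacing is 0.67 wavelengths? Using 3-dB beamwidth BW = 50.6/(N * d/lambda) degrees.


BW = 50.6 / (100 * 0.67) = 50.6 / 67.0 = 0.76

0.76 deg


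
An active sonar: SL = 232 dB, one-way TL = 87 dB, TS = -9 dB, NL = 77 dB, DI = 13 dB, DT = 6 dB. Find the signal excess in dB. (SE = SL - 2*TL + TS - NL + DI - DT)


SE = SL - 2*TL + TS - NL + DI - DT = 232 - 2*87 + (-9) - 77 + 13 - 6 = -21

-21 dB


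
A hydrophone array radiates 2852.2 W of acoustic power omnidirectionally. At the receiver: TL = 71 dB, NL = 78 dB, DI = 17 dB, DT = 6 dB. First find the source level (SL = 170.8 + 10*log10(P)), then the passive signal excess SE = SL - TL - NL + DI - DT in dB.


Step 1: SL = 170.8 + 10*log10(2852.2) = 205.35 dB
Step 2: SE = SL - TL - NL + DI - DT = 205.35 - 71 - 78 + 17 - 6 = 67.35

67.35 dB


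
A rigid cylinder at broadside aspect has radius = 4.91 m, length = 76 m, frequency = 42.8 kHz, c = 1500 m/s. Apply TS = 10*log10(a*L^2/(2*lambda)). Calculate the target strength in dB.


56.07 dB


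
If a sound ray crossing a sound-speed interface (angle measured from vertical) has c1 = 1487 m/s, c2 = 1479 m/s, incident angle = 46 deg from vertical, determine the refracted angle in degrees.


45.68 deg


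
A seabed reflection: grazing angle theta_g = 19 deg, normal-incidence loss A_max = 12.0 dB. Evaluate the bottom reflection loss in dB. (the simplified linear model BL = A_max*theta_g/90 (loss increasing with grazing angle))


2.53 dB


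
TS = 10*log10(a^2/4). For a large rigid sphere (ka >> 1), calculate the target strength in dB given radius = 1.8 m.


-0.92 dB


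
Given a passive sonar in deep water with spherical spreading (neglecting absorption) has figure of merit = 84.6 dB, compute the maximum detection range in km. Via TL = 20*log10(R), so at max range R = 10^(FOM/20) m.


At max range FOM = TL, so 20*log10(R) = 84.6
R = 10^(84.6/20) = 16982.44 m = 16.98 km

16.98 km


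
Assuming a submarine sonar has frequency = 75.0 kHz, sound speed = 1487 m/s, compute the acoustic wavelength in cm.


lambda = c/f = 1487 / 75000 = 0.0198 m = 1.98 cm

1.98 cm


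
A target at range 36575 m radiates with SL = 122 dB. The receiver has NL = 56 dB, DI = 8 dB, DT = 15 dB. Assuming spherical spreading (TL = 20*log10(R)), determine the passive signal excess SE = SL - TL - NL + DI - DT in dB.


-32.26 dB


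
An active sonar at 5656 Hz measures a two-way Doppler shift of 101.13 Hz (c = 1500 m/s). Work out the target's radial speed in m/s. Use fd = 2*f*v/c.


From fd = 2*f*v/c, v = c*fd/(2*f) = 1500 * 101.13 / (2*5656) = 13.41

13.41 m/s


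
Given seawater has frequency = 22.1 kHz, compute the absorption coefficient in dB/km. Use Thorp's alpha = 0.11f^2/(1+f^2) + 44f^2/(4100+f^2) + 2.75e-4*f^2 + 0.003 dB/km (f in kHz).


4.931 dB/km


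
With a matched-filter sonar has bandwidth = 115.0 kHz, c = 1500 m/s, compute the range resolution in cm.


dR = c/(2*BW) = 1500 / (2 * 115.0e3) = 0.0065 m = 0.65 cm

0.65 cm


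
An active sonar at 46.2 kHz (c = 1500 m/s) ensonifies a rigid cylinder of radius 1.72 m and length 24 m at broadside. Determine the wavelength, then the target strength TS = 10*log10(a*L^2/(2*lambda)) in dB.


Step 1: lambda = c/f = 1500/46200 = 0.03247 m
Step 2: TS = 10*log10(a*L^2/(2*lambda)) = 10*log10(1.72*24^2/(2*0.03247)) = 41.83

41.83 dB


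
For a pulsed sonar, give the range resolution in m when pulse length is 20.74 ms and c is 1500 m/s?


15.555 m


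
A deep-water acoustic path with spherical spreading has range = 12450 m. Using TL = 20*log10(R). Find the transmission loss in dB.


TL = 20*log10(12450) = 81.9

81.9 dB


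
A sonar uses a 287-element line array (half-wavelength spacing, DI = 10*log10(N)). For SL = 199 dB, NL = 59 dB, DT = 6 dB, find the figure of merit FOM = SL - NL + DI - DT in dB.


Step 1: DI = 10*log10(287) = 24.58 dB
Step 2: FOM = SL - NL + DI - DT = 199 - 59 + 24.58 - 6 = 158.58

158.58 dB


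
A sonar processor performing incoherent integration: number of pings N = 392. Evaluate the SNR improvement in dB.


Gain = 5*log10(392) = 12.97

12.97 dB


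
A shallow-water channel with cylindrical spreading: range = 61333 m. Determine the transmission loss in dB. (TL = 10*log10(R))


47.88 dB


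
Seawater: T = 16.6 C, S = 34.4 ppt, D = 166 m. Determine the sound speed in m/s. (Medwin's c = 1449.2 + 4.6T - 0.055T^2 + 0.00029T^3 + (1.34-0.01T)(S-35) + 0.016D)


1513.68 m/s


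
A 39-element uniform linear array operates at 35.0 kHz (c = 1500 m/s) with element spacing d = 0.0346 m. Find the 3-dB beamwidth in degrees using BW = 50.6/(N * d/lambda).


Step 1: lambda = 1500/35000 = 0.04286 m
Step 2: d/lambda = 0.0346/0.04286 = 0.8073
Step 3: BW = 50.6/(N * d/lambda) = 50.6/(39 * 0.8073) = 1.61

1.61 deg


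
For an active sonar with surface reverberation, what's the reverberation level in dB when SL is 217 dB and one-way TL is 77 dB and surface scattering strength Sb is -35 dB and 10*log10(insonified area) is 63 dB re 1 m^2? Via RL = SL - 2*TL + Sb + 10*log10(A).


RL = SL - 2*TL + Sb + 10*log10(A) = 217 - 2*77 + (-35) + 63 = 91

91 dB


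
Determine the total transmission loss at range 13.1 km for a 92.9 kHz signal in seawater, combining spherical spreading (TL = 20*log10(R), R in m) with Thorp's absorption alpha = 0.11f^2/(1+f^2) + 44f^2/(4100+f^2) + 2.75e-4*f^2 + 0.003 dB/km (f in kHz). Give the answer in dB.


505.68 dB


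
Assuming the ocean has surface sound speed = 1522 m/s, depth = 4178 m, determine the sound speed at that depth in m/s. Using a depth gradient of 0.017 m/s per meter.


c = 1522 + 0.017 * 4178 = 1593.026

1593.026 m/s


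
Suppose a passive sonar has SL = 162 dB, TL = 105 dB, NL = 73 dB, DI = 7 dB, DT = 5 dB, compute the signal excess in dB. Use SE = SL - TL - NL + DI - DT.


-14 dB


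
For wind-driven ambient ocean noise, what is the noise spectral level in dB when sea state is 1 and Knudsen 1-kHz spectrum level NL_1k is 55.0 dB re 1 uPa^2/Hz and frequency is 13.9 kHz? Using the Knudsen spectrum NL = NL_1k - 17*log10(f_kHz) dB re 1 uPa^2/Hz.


35.57 dB


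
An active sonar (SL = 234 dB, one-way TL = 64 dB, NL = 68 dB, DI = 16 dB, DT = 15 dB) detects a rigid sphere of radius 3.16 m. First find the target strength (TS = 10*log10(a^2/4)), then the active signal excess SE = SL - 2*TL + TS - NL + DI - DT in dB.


Step 1: TS = 10*log10(3.16^2/4) = 3.97 dB
Step 2: SE = SL - 2*TL + TS - NL + DI - DT = 234 - 2*64 + (3.97) - 68 + 16 - 15 = 42.97

42.97 dB


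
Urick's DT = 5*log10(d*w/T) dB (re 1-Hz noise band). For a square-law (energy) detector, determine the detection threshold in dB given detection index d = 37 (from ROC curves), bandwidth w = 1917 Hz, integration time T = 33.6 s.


DT = 5*log10(d*w/T) = 5*log10(37 * 1917 / 33.6) = 5*log10(2110.98) = 16.62

16.62 dB


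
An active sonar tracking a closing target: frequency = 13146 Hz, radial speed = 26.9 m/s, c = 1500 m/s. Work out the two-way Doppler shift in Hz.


fd = 2*f*v/c = 2 * 13146 * 26.9 / 1500 = 471.5

471.5 Hz


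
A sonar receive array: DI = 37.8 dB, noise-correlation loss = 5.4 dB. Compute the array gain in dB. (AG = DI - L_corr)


AG = DI - L_corr = 37.8 - 5.4 = 32.4

32.4 dB


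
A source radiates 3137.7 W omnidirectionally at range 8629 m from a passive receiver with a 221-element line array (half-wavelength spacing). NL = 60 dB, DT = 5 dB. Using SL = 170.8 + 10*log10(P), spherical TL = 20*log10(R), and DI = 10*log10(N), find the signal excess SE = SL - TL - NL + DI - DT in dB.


Step 1: SL = 170.8 + 10*log10(3137.7) = 205.77 dB
Step 2: TL = 20*log10(8629) = 78.72 dB
Step 3: DI = 10*log10(221) = 23.44 dB
Step 4: SE = SL - TL - NL + DI - DT = 205.77 - 78.72 - 60 + 23.44 - 5 = 85.49

85.49 dB


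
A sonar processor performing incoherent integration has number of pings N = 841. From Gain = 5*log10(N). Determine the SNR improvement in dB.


Gain = 5*log10(841) = 14.62

14.62 dB


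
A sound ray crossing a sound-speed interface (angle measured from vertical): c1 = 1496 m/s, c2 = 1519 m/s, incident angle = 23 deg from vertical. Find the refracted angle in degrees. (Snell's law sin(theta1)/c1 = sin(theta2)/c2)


sin(theta2) = (c2/c1)*sin(theta1) = (1519/1496)*sin(23 deg) = 0.39674
theta2 = arcsin(0.39674) = 23.37

23.37 deg


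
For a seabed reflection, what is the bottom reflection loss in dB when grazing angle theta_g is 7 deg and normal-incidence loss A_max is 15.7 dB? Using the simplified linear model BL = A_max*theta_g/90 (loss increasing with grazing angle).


BL = A_max * theta_g / 90 = 15.7 * 7 / 90 = 1.22

1.22 dB


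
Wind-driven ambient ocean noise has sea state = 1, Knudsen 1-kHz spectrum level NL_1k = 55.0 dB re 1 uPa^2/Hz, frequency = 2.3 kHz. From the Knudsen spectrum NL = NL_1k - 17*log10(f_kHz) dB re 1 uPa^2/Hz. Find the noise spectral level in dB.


NL = NL_1k - 17*log10(f_kHz) = 55.0 - 17*log10(2.3) = 55.0 - (6.15) = 48.85

48.85 dB


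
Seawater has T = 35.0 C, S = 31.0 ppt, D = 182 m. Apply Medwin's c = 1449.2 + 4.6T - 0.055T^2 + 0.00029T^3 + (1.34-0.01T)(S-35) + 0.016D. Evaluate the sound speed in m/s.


c = 1449.2 + 4.6*35.0 - 0.055*35.0^2 + 0.00029*35.0^3 + (1.34 - 0.01*35.0)*(31.0 - 35) + 0.016*182 = 1554.21

1554.21 m/s


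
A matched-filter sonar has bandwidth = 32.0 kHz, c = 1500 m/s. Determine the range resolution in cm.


dR = c/(2*BW) = 1500 / (2 * 32.0e3) = 0.0234 m = 2.34 cm

2.34 cm


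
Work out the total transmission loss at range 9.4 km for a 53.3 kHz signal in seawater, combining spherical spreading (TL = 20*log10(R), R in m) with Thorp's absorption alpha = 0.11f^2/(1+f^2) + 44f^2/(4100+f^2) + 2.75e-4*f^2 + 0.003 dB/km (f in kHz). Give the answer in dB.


Step 1 (Thorp): alpha = 0.11*2840.89/(1+2840.89) + 44*2840.89/(4100+2840.89) + 2.75e-4*2840.89 + 0.003 = 18.9033 dB/km
Step 2: TL_spread = 20*log10(9400) = 79.46 dB
Step 3: TL_abs = alpha*R = 18.9033 * 9.4 = 177.69 dB
Step 4: TL_total = 79.46 + 177.69 = 257.15

257.15 dB


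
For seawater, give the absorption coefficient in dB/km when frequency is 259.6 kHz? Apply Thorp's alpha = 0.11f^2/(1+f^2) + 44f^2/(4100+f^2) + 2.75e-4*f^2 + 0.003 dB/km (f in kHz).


f^2 = 67392.16
alpha = 0.11*67392.16/(1+67392.16) + 44*67392.16/(4100+67392.16) + 2.75e-4*67392.16 + 0.003 = 60.122

60.122 dB/km


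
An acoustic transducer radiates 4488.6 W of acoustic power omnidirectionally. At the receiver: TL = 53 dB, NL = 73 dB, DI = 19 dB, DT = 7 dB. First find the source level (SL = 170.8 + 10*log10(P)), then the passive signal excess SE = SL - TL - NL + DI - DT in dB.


Step 1: SL = 170.8 + 10*log10(4488.6) = 207.32 dB
Step 2: SE = SL - TL - NL + DI - DT = 207.32 - 53 - 73 + 19 - 7 = 93.32

93.32 dB


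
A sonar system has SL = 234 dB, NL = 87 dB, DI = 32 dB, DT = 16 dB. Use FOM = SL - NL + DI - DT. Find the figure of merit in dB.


163 dB


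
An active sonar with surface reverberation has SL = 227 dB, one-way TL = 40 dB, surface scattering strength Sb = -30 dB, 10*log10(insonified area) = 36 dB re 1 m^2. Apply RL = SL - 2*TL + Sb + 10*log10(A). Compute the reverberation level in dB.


RL = SL - 2*TL + Sb + 10*log10(A) = 227 - 2*40 + (-30) + 36 = 153

153 dB
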